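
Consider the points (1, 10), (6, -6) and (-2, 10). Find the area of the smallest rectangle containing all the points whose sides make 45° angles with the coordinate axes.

In coordinates u = x + y, v = x − y the rectangle is axis-aligned; the map (x,y)→(u,v) scales areas by 2.
u-values: 11, 0, 8; range = 11 − 0 = 11.
v-values: -9, 12, -12; range = 12 − (-12) = 24.
Area = (11 × 24) / 2 = 132.

132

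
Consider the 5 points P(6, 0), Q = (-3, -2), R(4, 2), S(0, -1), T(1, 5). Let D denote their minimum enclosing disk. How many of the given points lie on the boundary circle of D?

The minimum enclosing circle is determined by three boundary points: P, Q, T.
Their circumcentre is (27/22, 5/22) with r² = 5525/242.
The farthest remaining point R is at distance² 2621/242 ≤ 5525/242.
The points at distance exactly r from the centre are P, Q, T — 3 points.

3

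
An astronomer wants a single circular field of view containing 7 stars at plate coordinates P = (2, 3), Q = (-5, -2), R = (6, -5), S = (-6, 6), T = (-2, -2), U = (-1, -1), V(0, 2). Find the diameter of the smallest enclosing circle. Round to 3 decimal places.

16.279

The minimum enclosing circle of a finite set is fixed by two of the points (as a diameter) or three (as a circumcircle).
The farthest pair is R–S with squared distance 265. The circle on this segment as diameter has centre (0, 0.5) and r² = 265/4 = 66.25.
Check P: distance² to centre = 10.25 ≤ 66.25, so it lies inside.
All remaining points lie in this disk, and no smaller disk contains both endpoints, so this is the minimum enclosing circle.
Diameter = 2r = 2√(66.25) ≈ 16.279.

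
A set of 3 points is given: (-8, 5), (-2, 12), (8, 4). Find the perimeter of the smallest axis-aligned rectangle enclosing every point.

48

Width = max x − min x = 8 − (-8) = 16.
Height = max y − min y = 12 − 4 = 8.
Perimeter = 2(16 + 8) = 48.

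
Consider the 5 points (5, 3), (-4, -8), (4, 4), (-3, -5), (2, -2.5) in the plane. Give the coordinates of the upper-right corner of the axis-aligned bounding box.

x-range [-4, 5], y-range [-8, 4].
The upper-right corner is (5, 4).

(5, 4)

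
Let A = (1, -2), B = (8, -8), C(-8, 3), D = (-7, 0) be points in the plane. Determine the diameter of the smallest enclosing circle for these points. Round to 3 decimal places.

19.416

By Welzl's lemma the MEC is supported by two points (diametrically opposite) or three points (on a circumcircle).
The farthest pair is B–C with squared distance 377. The circle on this segment as diameter has centre (0, -2.5) and r² = 377/4 = 94.25.
Check A: distance² to centre = 1.25 ≤ 94.25, so it lies inside.
All remaining points lie in this disk, and no smaller disk contains both endpoints, so this is the minimum enclosing circle.
Diameter = 2r = 2√(94.25) ≈ 19.416.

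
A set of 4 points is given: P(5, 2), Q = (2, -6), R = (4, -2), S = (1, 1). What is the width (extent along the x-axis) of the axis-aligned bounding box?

4

max x = 5, min x = 1, so width = 4.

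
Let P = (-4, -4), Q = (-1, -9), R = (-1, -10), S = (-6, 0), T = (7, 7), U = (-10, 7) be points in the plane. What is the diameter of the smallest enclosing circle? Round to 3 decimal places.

21.259

By Welzl's lemma the MEC is supported by two points (diametrically opposite) or three points (on a circumcircle).
The minimum enclosing circle is determined by three boundary points: R, T, U.
Their circumcentre is (-1.5, 21/34) with r² = 65305/578.
The farthest remaining point Q is at distance² 53609/578 ≤ 65305/578.
Diameter = 2r = 2√(65305/578) ≈ 21.259.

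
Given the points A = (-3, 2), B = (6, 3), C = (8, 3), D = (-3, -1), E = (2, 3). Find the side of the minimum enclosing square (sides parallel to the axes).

11

The bounding box has width 11 and height 4.
An axis-aligned square enclosing the set must have side ≥ max(width, height).
So the minimum side is max(11, 4) = 11.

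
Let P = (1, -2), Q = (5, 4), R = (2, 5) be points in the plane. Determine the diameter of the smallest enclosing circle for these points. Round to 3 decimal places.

7.329

Side lengths²: PQ² = 52, PR² = 50, QR² = 10.
Since PQ² = 52 < 50 + 10 = 60, the triangle is acute, so the smallest enclosing circle is the circumcircle.
Circumcentre = (27/11, 15/11), r² = 1625/121.
Diameter = 2r = 2√(1625/121) ≈ 7.329.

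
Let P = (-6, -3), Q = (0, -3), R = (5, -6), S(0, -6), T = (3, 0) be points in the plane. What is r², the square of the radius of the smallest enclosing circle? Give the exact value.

A smallest enclosing disk is always determined by at most three of the input points on its boundary.
The farthest pair is P–R with squared distance 130. The circle on this segment as diameter has centre (-0.5, -4.5) and r² = 130/4 = 32.5.
Check Q: distance² to centre = 2.5 ≤ 32.5, so it lies inside.
All remaining points lie in this disk, and no smaller disk contains both endpoints, so this is the minimum enclosing circle.

32.5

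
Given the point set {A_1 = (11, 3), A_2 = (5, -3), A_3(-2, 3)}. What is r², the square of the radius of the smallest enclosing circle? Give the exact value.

Side lengths²: A_1A_2² = 72, A_1A_3² = 169, A_2A_3² = 85.
Since A_1A_3² = 169 ≥ 85 + 72 = 157, the angle opposite A_1A_3 is not acute, so the smallest enclosing circle has A_1A_3 as diameter.
Centre = midpoint of A_1A_3 = (4.5, 3), r² = 169/4 = 42.25.

42.25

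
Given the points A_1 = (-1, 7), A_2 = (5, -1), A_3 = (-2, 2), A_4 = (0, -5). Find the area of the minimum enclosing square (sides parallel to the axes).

144

The bounding box has width 7 and height 12.
An axis-aligned square enclosing the set must have side ≥ max(width, height).
So the minimum side is max(7, 12) = 12.
Area = 12² = 144.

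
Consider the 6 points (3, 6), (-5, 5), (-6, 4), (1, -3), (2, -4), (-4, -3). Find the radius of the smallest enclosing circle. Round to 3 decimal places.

The minimum enclosing circle of a finite set is fixed by two of the points (as a diameter) or three (as a circumcircle).
The minimum enclosing circle is determined by three boundary points: (3, 6), (-6, 4), (2, -4).
Their circumcentre is (-15/22, 29/22) with r² = 8585/242.
The farthest remaining point (-5, 5) is at distance² 7793/242 ≤ 8585/242.
r = √(8585/242) ≈ 5.956.

5.956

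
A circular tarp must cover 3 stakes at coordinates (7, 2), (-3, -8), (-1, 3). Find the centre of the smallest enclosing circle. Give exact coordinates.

Call the three points A, B, C in the order given.
Side lengths²: AB² = 200, AC² = 65, BC² = 125.
Since AB² = 200 ≥ 125 + 65 = 190, the angle opposite AB is not acute, so the smallest enclosing circle has AB as diameter.
Centre = midpoint of AB = (2, -3), r² = 200/4 = 50.
Centre = (2, -3).

(2, -3)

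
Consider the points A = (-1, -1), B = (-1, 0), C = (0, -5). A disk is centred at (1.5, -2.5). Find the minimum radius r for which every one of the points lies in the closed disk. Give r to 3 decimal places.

The required radius is the distance from (1.5, -2.5) to the farthest point.
Squared distances: 8.5, 12.5, 8.5.
Maximum is 12.5, attained at B.
r = √(12.5) ≈ 3.536.

3.536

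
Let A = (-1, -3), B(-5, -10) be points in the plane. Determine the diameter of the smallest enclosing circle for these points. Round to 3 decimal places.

8.062

The smallest circle enclosing two points has them as diameter endpoints.
Centre = midpoint = (-3, -6.5); r² = |AB|²/4 = 65/4 = 16.25.
Diameter = 2r = 2√(16.25) ≈ 8.062.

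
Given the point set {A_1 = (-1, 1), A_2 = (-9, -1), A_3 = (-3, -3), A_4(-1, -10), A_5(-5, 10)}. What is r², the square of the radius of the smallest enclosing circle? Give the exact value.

By Welzl's lemma the MEC is supported by two points (diametrically opposite) or three points (on a circumcircle).
The farthest pair is A_4–A_5 with squared distance 416. The circle on this segment as diameter has centre (-3, 0) and r² = 416/4 = 104.
Check A_1: distance² to centre = 5 ≤ 104, so it lies inside.
All remaining points lie in this disk, and no smaller disk contains both endpoints, so this is the minimum enclosing circle.

104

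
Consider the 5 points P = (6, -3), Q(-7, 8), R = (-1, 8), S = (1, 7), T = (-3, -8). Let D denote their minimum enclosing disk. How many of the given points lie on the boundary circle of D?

The minimum enclosing circle of a finite set is fixed by two of the points (as a diameter) or three (as a circumcircle).
The minimum enclosing circle is determined by three boundary points: P, Q, T.
Their circumcentre is (-81/41, 31/41) with r² = 130645/1681.
The farthest remaining point R is at distance² 89809/1681 ≤ 130645/1681.
The points at distance exactly r from the centre are P, Q, T — 3 points.

3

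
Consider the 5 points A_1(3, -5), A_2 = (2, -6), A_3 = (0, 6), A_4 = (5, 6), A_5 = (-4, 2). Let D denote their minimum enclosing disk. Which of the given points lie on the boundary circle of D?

A smallest enclosing disk is always determined by at most three of the input points on its boundary.
The minimum enclosing circle is determined by three boundary points: A_2, A_4, A_5.
Their circumcentre is (2.125, 0.34375) with r² = 40.2587890625.
The farthest remaining point A_3 is at distance² 36.5087890625 ≤ 40.2587890625.
The points at distance exactly r from the centre are A_2, A_4, A_5 — 3 points.

A_2, A_4, A_5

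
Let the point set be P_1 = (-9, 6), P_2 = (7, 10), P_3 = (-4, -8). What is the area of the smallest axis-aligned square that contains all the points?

324

The bounding box has width 16 and height 18.
An axis-aligned square enclosing the set must have side ≥ max(width, height).
So the minimum side is max(16, 18) = 18.
Area = 18² = 324.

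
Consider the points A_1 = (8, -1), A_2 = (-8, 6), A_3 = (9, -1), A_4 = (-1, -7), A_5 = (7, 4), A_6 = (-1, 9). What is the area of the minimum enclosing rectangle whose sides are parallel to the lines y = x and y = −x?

228

In coordinates u = x + y, v = x − y the rectangle is axis-aligned; the map (x,y)→(u,v) scales areas by 2.
u-values: 7, -2, 8, -8, 11, 8; range = 11 − (-8) = 19.
v-values: 9, -14, 10, 6, 3, -10; range = 10 − (-14) = 24.
Area = (19 × 24) / 2 = 228.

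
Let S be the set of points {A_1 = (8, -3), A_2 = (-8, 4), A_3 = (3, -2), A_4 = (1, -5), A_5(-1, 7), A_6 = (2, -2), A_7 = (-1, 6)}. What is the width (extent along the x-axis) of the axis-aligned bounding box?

16

max x = 8, min x = -8, so width = 16.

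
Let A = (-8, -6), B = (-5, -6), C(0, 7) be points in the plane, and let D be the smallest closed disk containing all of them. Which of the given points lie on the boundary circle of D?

A, C

Side lengths²: AB² = 9, AC² = 233, BC² = 194.
Since AC² = 233 ≥ 194 + 9 = 203, the angle opposite AC is not acute, so the smallest enclosing circle has AC as diameter.
Centre = midpoint of AC = (-4, 0.5), r² = 233/4 = 58.25.
The points at distance exactly r from the centre are A, C — 2 points.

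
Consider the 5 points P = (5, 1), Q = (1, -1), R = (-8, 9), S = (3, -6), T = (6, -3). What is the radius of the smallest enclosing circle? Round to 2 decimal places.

The minimum enclosing circle of a finite set is fixed by two of the points (as a diameter) or three (as a circumcircle).
The minimum enclosing circle is determined by three boundary points: R, S, T.
Their circumcentre is (-25/13, 25/13) with r² = 14705/169.
The farthest remaining point P is at distance² 8244/169 ≤ 14705/169.
r = √(14705/169) ≈ 9.33.

9.33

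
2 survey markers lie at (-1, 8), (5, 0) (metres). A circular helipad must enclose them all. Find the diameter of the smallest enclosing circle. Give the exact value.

The smallest circle enclosing two points has them as diameter endpoints.
Centre = midpoint = (2, 4); r² = |(-1, 8)−(5, 0)|²/4 = 100/4 = 25.
Diameter = 2r = 2√25 = 10.

10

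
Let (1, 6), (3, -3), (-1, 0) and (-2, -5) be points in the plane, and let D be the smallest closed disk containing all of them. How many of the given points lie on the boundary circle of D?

2

The minimum enclosing circle of a finite set is fixed by two of the points (as a diameter) or three (as a circumcircle).
The farthest pair is (1, 6)–(-2, -5) with squared distance 130. The circle on this segment as diameter has centre (-0.5, 0.5) and r² = 130/4 = 32.5.
Check (3, -3): distance² to centre = 24.5 ≤ 32.5, so it lies inside.
All remaining points lie in this disk, and no smaller disk contains both endpoints, so this is the minimum enclosing circle.
The points at distance exactly r from the centre are (1, 6), (-2, -5) — 2 points.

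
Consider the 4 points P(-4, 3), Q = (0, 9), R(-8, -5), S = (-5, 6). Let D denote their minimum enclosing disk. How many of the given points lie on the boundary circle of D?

A smallest enclosing disk is always determined by at most three of the input points on its boundary.
The farthest pair is Q–R with squared distance 260. The circle on this segment as diameter has centre (-4, 2) and r² = 260/4 = 65.
Check P: distance² to centre = 1 ≤ 65, so it lies inside.
All remaining points lie in this disk, and no smaller disk contains both endpoints, so this is the minimum enclosing circle.
The points at distance exactly r from the centre are Q, R — 2 points.

2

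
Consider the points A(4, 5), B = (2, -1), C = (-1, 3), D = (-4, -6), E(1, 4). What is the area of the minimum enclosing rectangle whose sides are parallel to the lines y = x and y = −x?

In coordinates u = x + y, v = x − y the rectangle is axis-aligned; the map (x,y)→(u,v) scales areas by 2.
u-values: 9, 1, 2, -10, 5; range = 9 − (-10) = 19.
v-values: -1, 3, -4, 2, -3; range = 3 − (-4) = 7.
Area = (19 × 7) / 2 = 66.5.

66.5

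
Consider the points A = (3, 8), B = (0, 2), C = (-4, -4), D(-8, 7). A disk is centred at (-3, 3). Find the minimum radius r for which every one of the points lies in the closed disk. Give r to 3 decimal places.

7.810

The required radius is the distance from (-3, 3) to the farthest point.
Squared distances: 61, 10, 50, 41.
Maximum is 61, attained at A.
r = √61 ≈ 7.810.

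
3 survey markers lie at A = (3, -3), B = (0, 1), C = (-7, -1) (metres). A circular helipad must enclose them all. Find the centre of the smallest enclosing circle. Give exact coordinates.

Side lengths²: AB² = 25, AC² = 104, BC² = 53.
Since AC² = 104 ≥ 53 + 25 = 78, the angle opposite AC is not acute, so the smallest enclosing circle has AC as diameter.
Centre = midpoint of AC = (-2, -2), r² = 104/4 = 26.
Centre = (-2, -2).

(-2, -2)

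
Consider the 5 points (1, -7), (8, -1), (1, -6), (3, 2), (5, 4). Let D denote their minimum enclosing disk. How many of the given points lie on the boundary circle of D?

The farthest pair is (1, -7)–(5, 4) with squared distance 137. The circle on this segment as diameter has centre (3, -1.5) and r² = 137/4 = 34.25.
Check (8, -1): distance² to centre = 25.25 ≤ 34.25, so it lies inside.
All remaining points lie in this disk, and no smaller disk contains both endpoints, so this is the minimum enclosing circle.
The points at distance exactly r from the centre are (1, -7), (5, 4) — 2 points.

2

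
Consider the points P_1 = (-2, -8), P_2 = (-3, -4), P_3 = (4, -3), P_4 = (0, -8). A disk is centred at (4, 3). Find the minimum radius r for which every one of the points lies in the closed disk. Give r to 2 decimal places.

The required radius is the distance from (4, 3) to the farthest point.
Squared distances: 157, 98, 36, 137.
Maximum is 157, attained at P_1.
r = √157 ≈ 12.53.

12.53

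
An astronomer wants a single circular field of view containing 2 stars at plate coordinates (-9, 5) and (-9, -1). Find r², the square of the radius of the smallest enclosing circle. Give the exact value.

The smallest circle enclosing two points has them as diameter endpoints.
Centre = midpoint = (-9, 2); r² = |(-9, 5)−(-9, -1)|²/4 = 36/4 = 9.

9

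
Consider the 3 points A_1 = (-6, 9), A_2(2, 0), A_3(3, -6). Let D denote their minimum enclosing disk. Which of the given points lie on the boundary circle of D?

A_1, A_3

Side lengths²: A_1A_2² = 145, A_1A_3² = 306, A_2A_3² = 37.
Since A_1A_3² = 306 ≥ 145 + 37 = 182, the angle opposite A_1A_3 is not acute, so the smallest enclosing circle has A_1A_3 as diameter.
Centre = midpoint of A_1A_3 = (-1.5, 1.5), r² = 306/4 = 76.5.
The points at distance exactly r from the centre are A_1, A_3 — 2 points.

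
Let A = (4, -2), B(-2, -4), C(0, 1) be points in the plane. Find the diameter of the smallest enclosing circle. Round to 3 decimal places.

6.550

Side lengths²: AB² = 40, AC² = 25, BC² = 29.
Since AB² = 40 < 29 + 25 = 54, the triangle is acute, so the smallest enclosing circle is the circumcircle.
Circumcentre = (19/26, -57/26), r² = 3625/338.
Diameter = 2r = 2√(3625/338) ≈ 6.550.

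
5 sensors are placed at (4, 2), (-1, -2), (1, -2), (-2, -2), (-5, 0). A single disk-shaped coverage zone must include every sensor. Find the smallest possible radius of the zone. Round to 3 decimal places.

4.610

By Welzl's lemma the MEC is supported by two points (diametrically opposite) or three points (on a circumcircle).
The farthest pair is (4, 2)–(-5, 0) with squared distance 85. The circle on this segment as diameter has centre (-0.5, 1) and r² = 85/4 = 21.25.
Check (-1, -2): distance² to centre = 9.25 ≤ 21.25, so it lies inside.
All remaining points lie in this disk, and no smaller disk contains both endpoints, so this is the minimum enclosing circle.
r = √(21.25) ≈ 4.610.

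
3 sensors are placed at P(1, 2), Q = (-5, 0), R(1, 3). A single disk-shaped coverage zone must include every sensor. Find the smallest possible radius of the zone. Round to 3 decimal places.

Side lengths²: PQ² = 40, PR² = 1, QR² = 45.
Since QR² = 45 ≥ 40 + 1 = 41, the angle opposite QR is not acute, so the smallest enclosing circle has QR as diameter.
Centre = midpoint of QR = (-2, 1.5), r² = 45/4 = 11.25.
r = √(11.25) ≈ 3.354.

3.354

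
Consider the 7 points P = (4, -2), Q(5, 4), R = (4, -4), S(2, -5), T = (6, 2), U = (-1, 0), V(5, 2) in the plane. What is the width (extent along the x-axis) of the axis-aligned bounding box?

7

max x = 6, min x = -1, so width = 7.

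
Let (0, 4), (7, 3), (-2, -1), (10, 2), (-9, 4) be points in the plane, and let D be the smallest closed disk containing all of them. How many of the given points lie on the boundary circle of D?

By Welzl's lemma the MEC is supported by two points (diametrically opposite) or three points (on a circumcircle).
The farthest pair is (10, 2)–(-9, 4) with squared distance 365. The circle on this segment as diameter has centre (0.5, 3) and r² = 365/4 = 91.25.
Check (0, 4): distance² to centre = 1.25 ≤ 91.25, so it lies inside.
All remaining points lie in this disk, and no smaller disk contains both endpoints, so this is the minimum enclosing circle.
The points at distance exactly r from the centre are (10, 2), (-9, 4) — 2 points.

2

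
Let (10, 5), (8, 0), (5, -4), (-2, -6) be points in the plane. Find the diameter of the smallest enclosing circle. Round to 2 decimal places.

The minimum enclosing circle of a finite set is fixed by two of the points (as a diameter) or three (as a circumcircle).
The farthest pair is (10, 5)–(-2, -6) with squared distance 265. The circle on this segment as diameter has centre (4, -0.5) and r² = 265/4 = 66.25.
Check (8, 0): distance² to centre = 16.25 ≤ 66.25, so it lies inside.
All remaining points lie in this disk, and no smaller disk contains both endpoints, so this is the minimum enclosing circle.
Diameter = 2r = 2√(66.25) ≈ 16.28.

16.28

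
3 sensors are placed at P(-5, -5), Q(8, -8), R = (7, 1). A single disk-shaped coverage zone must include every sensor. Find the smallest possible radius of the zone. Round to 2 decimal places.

Side lengths²: PQ² = 178, PR² = 180, QR² = 82.
Since PR² = 180 < 178 + 82 = 260, the triangle is acute, so the smallest enclosing circle is the circumcircle.
Circumcentre = (39/19, -78/19), r² = 18245/361.
r = √(18245/361) ≈ 7.11.

7.11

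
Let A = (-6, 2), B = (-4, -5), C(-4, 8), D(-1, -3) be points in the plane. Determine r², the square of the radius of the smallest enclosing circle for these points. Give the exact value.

The minimum enclosing circle of a finite set is fixed by two of the points (as a diameter) or three (as a circumcircle).
The farthest pair is B–C with squared distance 169. The circle on this segment as diameter has centre (-4, 1.5) and r² = 169/4 = 42.25.
Check A: distance² to centre = 4.25 ≤ 42.25, so it lies inside.
All remaining points lie in this disk, and no smaller disk contains both endpoints, so this is the minimum enclosing circle.

42.25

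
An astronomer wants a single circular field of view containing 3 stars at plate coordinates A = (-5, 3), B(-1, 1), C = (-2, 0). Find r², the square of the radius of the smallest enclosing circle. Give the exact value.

5

Side lengths²: AB² = 20, AC² = 18, BC² = 2.
Since AB² = 20 ≥ 18 + 2 = 20, the angle opposite AB is not acute, so the smallest enclosing circle has AB as diameter.
Centre = midpoint of AB = (-3, 2), r² = 20/4 = 5.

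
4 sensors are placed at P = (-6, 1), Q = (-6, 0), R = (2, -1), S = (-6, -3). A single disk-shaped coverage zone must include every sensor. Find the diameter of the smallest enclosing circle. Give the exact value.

By Welzl's lemma the MEC is supported by two points (diametrically opposite) or three points (on a circumcircle).
The minimum enclosing circle is determined by three boundary points: P, R, S.
Their circumcentre is (-2.25, -1) with r² = 18.0625.
The farthest remaining point Q is at distance² 15.0625 ≤ 18.0625.
Diameter = 2r = 2√(18.0625) = 8.5.

8.5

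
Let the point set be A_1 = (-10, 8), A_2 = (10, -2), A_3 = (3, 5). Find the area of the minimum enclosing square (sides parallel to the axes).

The bounding box has width 20 and height 10.
An axis-aligned square enclosing the set must have side ≥ max(width, height).
So the minimum side is max(20, 10) = 20.
Area = 20² = 400.

400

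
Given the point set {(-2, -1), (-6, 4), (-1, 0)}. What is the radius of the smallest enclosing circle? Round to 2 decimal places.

3.22

Call the three points A, B, C in the order given.
Side lengths²: AB² = 41, AC² = 2, BC² = 41.
Since BC² = 41 < 41 + 2 = 43, the triangle is acute, so the smallest enclosing circle is the circumcircle.
Circumcentre = (-67/18, 31/18), r² = 1681/162.
r = √(1681/162) ≈ 3.22.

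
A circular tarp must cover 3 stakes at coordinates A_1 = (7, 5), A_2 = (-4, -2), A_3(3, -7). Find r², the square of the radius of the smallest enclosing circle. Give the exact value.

15725/338

Side lengths²: A_1A_2² = 170, A_1A_3² = 160, A_2A_3² = 74.
Since A_1A_2² = 170 < 160 + 74 = 234, the triangle is acute, so the smallest enclosing circle is the circumcircle.
Circumcentre = (67/26, -5/26), r² = 15725/338.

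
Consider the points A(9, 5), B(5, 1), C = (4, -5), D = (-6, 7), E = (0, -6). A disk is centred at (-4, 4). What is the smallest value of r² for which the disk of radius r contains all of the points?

The required radius is the distance from (-4, 4) to the farthest point.
Squared distances: 170, 90, 145, 13, 116.
Maximum is 170, attained at A.

170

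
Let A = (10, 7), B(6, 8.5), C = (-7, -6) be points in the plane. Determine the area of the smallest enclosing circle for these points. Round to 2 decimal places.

Side lengths²: AB² = 18.25, AC² = 458, BC² = 379.25.
Since AC² = 458 ≥ 379.25 + 18.25 = 397.5, the angle opposite AC is not acute, so the smallest enclosing circle has AC as diameter.
Centre = midpoint of AC = (1.5, 0.5), r² = 458/4 = 114.5.
Area = π·r² = π·114.5 ≈ 359.71.

359.71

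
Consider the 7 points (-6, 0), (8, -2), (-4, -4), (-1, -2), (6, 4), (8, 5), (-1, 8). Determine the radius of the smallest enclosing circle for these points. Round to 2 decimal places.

By Welzl's lemma the MEC is supported by two points (diametrically opposite) or three points (on a circumcircle).
The minimum enclosing circle is determined by three boundary points: (-6, 0), (-4, -4), (8, 5).
Their circumcentre is (16/11, 27/22) with r² = 27625/484.
The farthest remaining point (8, -2) is at distance² 25777/484 ≤ 27625/484.
r = √(27625/484) ≈ 7.55.

7.55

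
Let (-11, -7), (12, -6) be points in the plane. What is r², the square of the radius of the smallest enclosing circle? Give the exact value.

132.5

The smallest circle enclosing two points has them as diameter endpoints.
Centre = midpoint = (0.5, -6.5); r² = |(-11, -7)−(12, -6)|²/4 = 530/4 = 132.5.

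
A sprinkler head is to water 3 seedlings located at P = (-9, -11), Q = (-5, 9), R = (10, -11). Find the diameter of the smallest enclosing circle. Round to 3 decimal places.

25.495

Side lengths²: PQ² = 416, PR² = 361, QR² = 625.
Since QR² = 625 < 416 + 361 = 777, the triangle is acute, so the smallest enclosing circle is the circumcircle.
Circumcentre = (0.5, -2.5), r² = 162.5.
Diameter = 2r = 2√(162.5) ≈ 25.495.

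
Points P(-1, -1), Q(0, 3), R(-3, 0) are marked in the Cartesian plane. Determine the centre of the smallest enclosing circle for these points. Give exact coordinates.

(-7/6, 7/6)

Side lengths²: PQ² = 17, PR² = 5, QR² = 18.
Since QR² = 18 < 17 + 5 = 22, the triangle is acute, so the smallest enclosing circle is the circumcircle.
Circumcentre = (-7/6, 7/6), r² = 85/18.
Centre = (-7/6, 7/6).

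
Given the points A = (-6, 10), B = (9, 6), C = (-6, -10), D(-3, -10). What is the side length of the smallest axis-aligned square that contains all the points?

The bounding box has width 15 and height 20.
An axis-aligned square enclosing the set must have side ≥ max(width, height).
So the minimum side is max(15, 20) = 20.

20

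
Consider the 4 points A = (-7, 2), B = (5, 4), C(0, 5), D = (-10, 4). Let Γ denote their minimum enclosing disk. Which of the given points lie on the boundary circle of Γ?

By Welzl's lemma the MEC is supported by two points (diametrically opposite) or three points (on a circumcircle).
The farthest pair is B–D with squared distance 225. The circle on this segment as diameter has centre (-2.5, 4) and r² = 225/4 = 56.25.
Check A: distance² to centre = 24.25 ≤ 56.25, so it lies inside.
All remaining points lie in this disk, and no smaller disk contains both endpoints, so this is the minimum enclosing circle.
The points at distance exactly r from the centre are B, D — 2 points.

B, D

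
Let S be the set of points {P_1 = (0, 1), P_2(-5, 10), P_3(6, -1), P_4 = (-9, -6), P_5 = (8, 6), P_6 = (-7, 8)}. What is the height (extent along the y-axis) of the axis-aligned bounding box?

max y = 10, min y = -6, so height = 16.

16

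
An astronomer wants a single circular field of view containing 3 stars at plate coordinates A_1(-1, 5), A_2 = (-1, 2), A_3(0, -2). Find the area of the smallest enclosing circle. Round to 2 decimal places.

Side lengths²: A_1A_2² = 9, A_1A_3² = 50, A_2A_3² = 17.
Since A_1A_3² = 50 ≥ 17 + 9 = 26, the angle opposite A_1A_3 is not acute, so the smallest enclosing circle has A_1A_3 as diameter.
Centre = midpoint of A_1A_3 = (-0.5, 1.5), r² = 50/4 = 12.5.
Area = π·r² = π·12.5 ≈ 39.27.

39.27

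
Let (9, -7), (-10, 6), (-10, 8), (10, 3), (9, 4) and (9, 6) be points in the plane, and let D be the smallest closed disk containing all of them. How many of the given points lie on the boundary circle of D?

The farthest pair is (9, -7)–(-10, 8) with squared distance 586. The circle on this segment as diameter has centre (-0.5, 0.5) and r² = 586/4 = 146.5.
Check (-10, 6): distance² to centre = 120.5 ≤ 146.5, so it lies inside.
All remaining points lie in this disk, and no smaller disk contains both endpoints, so this is the minimum enclosing circle.
The points at distance exactly r from the centre are (9, -7), (-10, 8) — 2 points.

2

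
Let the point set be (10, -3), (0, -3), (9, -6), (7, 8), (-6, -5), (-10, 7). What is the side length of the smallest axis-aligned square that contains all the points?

The bounding box has width 20 and height 14.
An axis-aligned square enclosing the set must have side ≥ max(width, height).
So the minimum side is max(20, 14) = 20.

20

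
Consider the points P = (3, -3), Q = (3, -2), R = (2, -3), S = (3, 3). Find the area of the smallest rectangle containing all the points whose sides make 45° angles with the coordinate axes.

In coordinates u = x + y, v = x − y the rectangle is axis-aligned; the map (x,y)→(u,v) scales areas by 2.
u-values: 0, 1, -1, 6; range = 6 − (-1) = 7.
v-values: 6, 5, 5, 0; range = 6 − 0 = 6.
Area = (7 × 6) / 2 = 21.

21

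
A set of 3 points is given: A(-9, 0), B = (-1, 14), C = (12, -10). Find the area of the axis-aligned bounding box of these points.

504

x ranges over [-9, 12], width 21.
y ranges over [-10, 14], height 24.
Area = 21 × 24 = 504.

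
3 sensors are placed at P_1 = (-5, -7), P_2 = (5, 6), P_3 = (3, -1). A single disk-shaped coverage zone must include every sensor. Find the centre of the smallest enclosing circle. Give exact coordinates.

Side lengths²: P_1P_2² = 269, P_1P_3² = 100, P_2P_3² = 53.
Since P_1P_2² = 269 ≥ 100 + 53 = 153, the angle opposite P_1P_2 is not acute, so the smallest enclosing circle has P_1P_2 as diameter.
Centre = midpoint of P_1P_2 = (0, -0.5), r² = 269/4 = 67.25.
Centre = (0, -0.5).

(0, -0.5)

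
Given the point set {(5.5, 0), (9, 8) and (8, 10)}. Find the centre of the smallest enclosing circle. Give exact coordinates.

(6.75, 5)

Call the three points A, B, C in the order given.
Side lengths²: AB² = 76.25, AC² = 106.25, BC² = 5.
Since AC² = 106.25 ≥ 76.25 + 5 = 81.25, the angle opposite AC is not acute, so the smallest enclosing circle has AC as diameter.
Centre = midpoint of AC = (6.75, 5), r² = 106.25/4 = 26.5625.
Centre = (6.75, 5).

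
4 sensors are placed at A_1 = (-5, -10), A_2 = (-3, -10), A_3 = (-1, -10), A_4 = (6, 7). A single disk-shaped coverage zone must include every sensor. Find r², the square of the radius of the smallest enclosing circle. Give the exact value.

A smallest enclosing disk is always determined by at most three of the input points on its boundary.
The farthest pair is A_1–A_4 with squared distance 410. The circle on this segment as diameter has centre (0.5, -1.5) and r² = 410/4 = 102.5.
Check A_2: distance² to centre = 84.5 ≤ 102.5, so it lies inside.
All remaining points lie in this disk, and no smaller disk contains both endpoints, so this is the minimum enclosing circle.

102.5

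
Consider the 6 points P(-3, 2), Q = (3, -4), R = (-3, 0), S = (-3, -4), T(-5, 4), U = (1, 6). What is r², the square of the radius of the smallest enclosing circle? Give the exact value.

32.5

The minimum enclosing circle of a finite set is fixed by two of the points (as a diameter) or three (as a circumcircle).
The minimum enclosing circle is determined by three boundary points: Q, T, U.
Their circumcentre is (-0.5, 0.5) with r² = 32.5.
The farthest remaining point S is at distance² 26.5 ≤ 32.5.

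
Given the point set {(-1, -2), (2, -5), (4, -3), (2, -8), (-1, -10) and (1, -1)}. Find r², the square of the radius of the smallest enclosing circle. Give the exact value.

The minimum enclosing circle of a finite set is fixed by two of the points (as a diameter) or three (as a circumcircle).
The minimum enclosing circle is determined by three boundary points: (4, -3), (-1, -10), (1, -1).
Their circumcentre is (9/62, -343/62) with r² = 40885/1922.
The farthest remaining point (-1, -2) is at distance² 26501/1922 ≤ 40885/1922.

40885/1922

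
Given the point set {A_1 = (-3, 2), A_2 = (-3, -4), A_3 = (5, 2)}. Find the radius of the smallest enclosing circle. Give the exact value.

5

Side lengths²: A_1A_2² = 36, A_1A_3² = 64, A_2A_3² = 100.
Since A_2A_3² = 100 ≥ 64 + 36 = 100, the angle opposite A_2A_3 is not acute, so the smallest enclosing circle has A_2A_3 as diameter.
Centre = midpoint of A_2A_3 = (1, -1), r² = 100/4 = 25.
r = √25 = 5.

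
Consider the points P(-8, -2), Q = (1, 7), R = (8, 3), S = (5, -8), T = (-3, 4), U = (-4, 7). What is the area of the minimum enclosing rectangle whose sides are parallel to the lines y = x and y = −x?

252

In coordinates u = x + y, v = x − y the rectangle is axis-aligned; the map (x,y)→(u,v) scales areas by 2.
u-values: -10, 8, 11, -3, 1, 3; range = 11 − (-10) = 21.
v-values: -6, -6, 5, 13, -7, -11; range = 13 − (-11) = 24.
Area = (21 × 24) / 2 = 252.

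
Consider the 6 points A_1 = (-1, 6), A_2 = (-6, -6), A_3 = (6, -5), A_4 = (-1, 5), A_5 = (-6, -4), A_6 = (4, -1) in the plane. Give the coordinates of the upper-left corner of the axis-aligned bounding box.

(-6, 6)

x-range [-6, 6], y-range [-6, 6].
The upper-left corner is (-6, 6).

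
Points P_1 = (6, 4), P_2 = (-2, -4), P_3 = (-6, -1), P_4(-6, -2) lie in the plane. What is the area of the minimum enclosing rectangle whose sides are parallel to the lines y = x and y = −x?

63

In coordinates u = x + y, v = x − y the rectangle is axis-aligned; the map (x,y)→(u,v) scales areas by 2.
u-values: 10, -6, -7, -8; range = 10 − (-8) = 18.
v-values: 2, 2, -5, -4; range = 2 − (-5) = 7.
Area = (18 × 7) / 2 = 63.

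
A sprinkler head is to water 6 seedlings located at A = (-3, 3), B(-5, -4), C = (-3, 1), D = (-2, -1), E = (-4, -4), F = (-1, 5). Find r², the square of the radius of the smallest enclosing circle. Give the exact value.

24.25

A smallest enclosing disk is always determined by at most three of the input points on its boundary.
The farthest pair is B–F with squared distance 97. The circle on this segment as diameter has centre (-3, 0.5) and r² = 97/4 = 24.25.
Check A: distance² to centre = 6.25 ≤ 24.25, so it lies inside.
All remaining points lie in this disk, and no smaller disk contains both endpoints, so this is the minimum enclosing circle.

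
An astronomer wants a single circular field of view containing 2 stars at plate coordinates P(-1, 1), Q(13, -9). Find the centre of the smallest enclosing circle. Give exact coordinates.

(6, -4)

The smallest circle enclosing two points has them as diameter endpoints.
Centre = midpoint = (6, -4); r² = |PQ|²/4 = 296/4 = 74.
Centre = (6, -4).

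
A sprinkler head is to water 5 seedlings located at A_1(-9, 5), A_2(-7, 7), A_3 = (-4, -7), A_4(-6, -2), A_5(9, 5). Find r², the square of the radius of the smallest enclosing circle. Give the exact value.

The minimum enclosing circle is determined by three boundary points: A_1, A_3, A_5.
Their circumcentre is (0, 41/24) with r² = 52897/576.
The farthest remaining point A_2 is at distance² 44353/576 ≤ 52897/576.

52897/576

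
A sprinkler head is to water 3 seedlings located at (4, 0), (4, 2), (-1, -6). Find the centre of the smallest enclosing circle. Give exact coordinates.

Call the three points A, B, C in the order given.
Side lengths²: AB² = 4, AC² = 61, BC² = 89.
Since BC² = 89 ≥ 61 + 4 = 65, the angle opposite BC is not acute, so the smallest enclosing circle has BC as diameter.
Centre = midpoint of BC = (1.5, -2), r² = 89/4 = 22.25.
Centre = (1.5, -2).

(1.5, -2)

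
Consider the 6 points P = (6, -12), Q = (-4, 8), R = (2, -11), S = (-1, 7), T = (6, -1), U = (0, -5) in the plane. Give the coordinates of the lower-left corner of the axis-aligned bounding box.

(-4, -12)

x-range [-4, 6], y-range [-12, 8].
The lower-left corner is (-4, -12).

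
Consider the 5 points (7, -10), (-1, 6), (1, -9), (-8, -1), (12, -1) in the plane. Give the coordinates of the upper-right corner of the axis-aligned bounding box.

(12, 6)

x-range [-8, 12], y-range [-10, 6].
The upper-right corner is (12, 6).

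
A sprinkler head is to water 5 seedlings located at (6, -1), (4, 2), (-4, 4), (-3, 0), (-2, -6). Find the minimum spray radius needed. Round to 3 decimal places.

5.976

The minimum enclosing circle of a finite set is fixed by two of the points (as a diameter) or three (as a circumcircle).
The minimum enclosing circle is determined by three boundary points: (6, -1), (-4, 4), (-2, -6).
Their circumcentre is (1/18, -7/18) with r² = 5785/162.
The farthest remaining point (4, 2) is at distance² 3445/162 ≤ 5785/162.
r = √(5785/162) ≈ 5.976.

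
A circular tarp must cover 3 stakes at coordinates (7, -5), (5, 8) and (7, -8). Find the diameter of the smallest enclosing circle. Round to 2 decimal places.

16.12

Call the three points A, B, C in the order given.
Side lengths²: AB² = 173, AC² = 9, BC² = 260.
Since BC² = 260 ≥ 173 + 9 = 182, the angle opposite BC is not acute, so the smallest enclosing circle has BC as diameter.
Centre = midpoint of BC = (6, 0), r² = 260/4 = 65.
Diameter = 2r = 2√65 ≈ 16.12.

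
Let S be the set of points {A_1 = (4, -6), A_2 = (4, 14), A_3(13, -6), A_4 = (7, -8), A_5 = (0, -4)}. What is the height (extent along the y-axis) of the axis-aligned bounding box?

22

max y = 14, min y = -8, so height = 22.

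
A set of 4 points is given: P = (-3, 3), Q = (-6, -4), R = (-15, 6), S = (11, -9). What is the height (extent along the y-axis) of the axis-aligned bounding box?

15

max y = 6, min y = -9, so height = 15.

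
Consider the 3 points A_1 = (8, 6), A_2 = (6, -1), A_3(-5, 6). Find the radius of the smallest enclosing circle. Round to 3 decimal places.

Side lengths²: A_1A_2² = 53, A_1A_3² = 169, A_2A_3² = 170.
Since A_2A_3² = 170 < 169 + 53 = 222, the triangle is acute, so the smallest enclosing circle is the circumcircle.
Circumcentre = (1.5, 57/14), r² = 4505/98.
r = √(4505/98) ≈ 6.780.

6.780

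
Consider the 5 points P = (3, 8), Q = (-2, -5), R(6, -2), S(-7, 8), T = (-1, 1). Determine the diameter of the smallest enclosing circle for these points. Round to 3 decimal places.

16.401

By Welzl's lemma the MEC is supported by two points (diametrically opposite) or three points (on a circumcircle).
The farthest pair is R–S with squared distance 269. The circle on this segment as diameter has centre (-0.5, 3) and r² = 269/4 = 67.25.
Check P: distance² to centre = 37.25 ≤ 67.25, so it lies inside.
All remaining points lie in this disk, and no smaller disk contains both endpoints, so this is the minimum enclosing circle.
Diameter = 2r = 2√(67.25) ≈ 16.401.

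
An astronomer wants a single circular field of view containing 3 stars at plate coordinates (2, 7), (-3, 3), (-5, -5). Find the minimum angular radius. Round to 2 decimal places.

6.95

Call the three points A, B, C in the order given.
Side lengths²: AB² = 41, AC² = 193, BC² = 68.
Since AC² = 193 ≥ 68 + 41 = 109, the angle opposite AC is not acute, so the smallest enclosing circle has AC as diameter.
Centre = midpoint of AC = (-1.5, 1), r² = 193/4 = 48.25.
r = √(48.25) ≈ 6.95.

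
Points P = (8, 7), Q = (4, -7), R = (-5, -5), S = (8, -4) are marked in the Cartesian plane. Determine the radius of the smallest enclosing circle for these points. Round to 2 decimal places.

8.85

The farthest pair is P–R with squared distance 313. The circle on this segment as diameter has centre (1.5, 1) and r² = 313/4 = 78.25.
Check Q: distance² to centre = 70.25 ≤ 78.25, so it lies inside.
All remaining points lie in this disk, and no smaller disk contains both endpoints, so this is the minimum enclosing circle.
r = √(78.25) ≈ 8.85.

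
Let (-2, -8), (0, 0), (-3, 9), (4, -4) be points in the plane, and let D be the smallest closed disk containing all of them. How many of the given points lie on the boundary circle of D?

The farthest pair is (-2, -8)–(-3, 9) with squared distance 290. The circle on this segment as diameter has centre (-2.5, 0.5) and r² = 290/4 = 72.5.
Check (0, 0): distance² to centre = 6.5 ≤ 72.5, so it lies inside.
All remaining points lie in this disk, and no smaller disk contains both endpoints, so this is the minimum enclosing circle.
The points at distance exactly r from the centre are (-2, -8), (-3, 9) — 2 points.

2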